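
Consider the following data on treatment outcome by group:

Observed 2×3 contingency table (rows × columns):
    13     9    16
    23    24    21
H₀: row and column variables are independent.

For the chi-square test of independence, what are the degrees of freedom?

degrees of freedom = 2

df = (r−1)(c−1) = (2−1)·(3−1) = 2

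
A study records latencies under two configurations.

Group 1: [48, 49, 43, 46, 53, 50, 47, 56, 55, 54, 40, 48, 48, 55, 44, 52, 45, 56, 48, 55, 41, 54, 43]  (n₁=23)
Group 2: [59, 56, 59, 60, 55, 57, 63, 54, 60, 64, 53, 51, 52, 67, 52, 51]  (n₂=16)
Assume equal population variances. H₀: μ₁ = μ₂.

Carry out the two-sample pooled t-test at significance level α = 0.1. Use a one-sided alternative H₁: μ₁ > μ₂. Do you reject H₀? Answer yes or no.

x̄₁=49.130, s₁=5.030, n₁=23
x̄₂=57.062, s₂=4.919, n₂=16
s_p² = [22·5.030² + 15·4.919²]/37 = 24.8526
SE = √(s_p²·(1/23+1/16)) = 1.6229
t = (49.130−57.062)/1.6229 = -4.8876
df = 37
p-value (one-sided, H₁ greater) = 0.99999
At α=0.1: p ≥ α → fail to reject H₀

reject H₀: no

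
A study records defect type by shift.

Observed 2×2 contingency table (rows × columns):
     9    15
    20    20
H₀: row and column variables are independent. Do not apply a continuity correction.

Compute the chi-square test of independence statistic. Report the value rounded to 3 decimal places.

Row totals [24, 40], col totals [29, 35], n=64
χ² = (9−10.88)²/10.88 + (15−13.12)²/13.12 + (20−18.12)²/18.12 + (20−21.88)²/21.88 = 0.9458
df = 1

test statistic = 0.946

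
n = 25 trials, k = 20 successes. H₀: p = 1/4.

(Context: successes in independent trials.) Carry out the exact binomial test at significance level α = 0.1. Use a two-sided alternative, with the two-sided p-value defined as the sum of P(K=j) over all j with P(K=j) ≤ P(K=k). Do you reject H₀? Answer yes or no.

Exact binomial: n=25, k=20, p₀=1/4=0.2500
P(X=j) = C(n,j)·p₀^j·(1−p₀)^(n−j); p = Σ P(X=j) over j with P(X=j) ≤ P(X=20)
p-value (two-sided) = 0.00000
At α=0.1: p < α → reject H₀

reject H₀: yes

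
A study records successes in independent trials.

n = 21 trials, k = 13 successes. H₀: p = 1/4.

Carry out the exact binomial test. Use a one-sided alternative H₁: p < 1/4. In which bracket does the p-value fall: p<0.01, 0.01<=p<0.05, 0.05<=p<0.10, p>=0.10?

Exact binomial: n=21, k=13, p₀=1/4=0.2500
P(X≤13) from Σ C(n,i)·p₀^i·(1−p₀)^(n−i)
p-value (one-sided, H₁ less) = 0.99993
→ bracket: p>=0.10

p-value bracket: p>=0.10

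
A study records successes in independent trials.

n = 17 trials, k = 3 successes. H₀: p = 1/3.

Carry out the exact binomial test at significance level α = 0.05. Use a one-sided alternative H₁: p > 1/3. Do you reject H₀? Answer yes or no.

reject H₀: no

Exact binomial: n=17, k=3, p₀=1/3=0.3333
P(X≥3) from Σ C(n,i)·p₀^i·(1−p₀)^(n−i)
p-value (one-sided, H₁ greater) = 0.95585
At α=0.05: p ≥ α → fail to reject H₀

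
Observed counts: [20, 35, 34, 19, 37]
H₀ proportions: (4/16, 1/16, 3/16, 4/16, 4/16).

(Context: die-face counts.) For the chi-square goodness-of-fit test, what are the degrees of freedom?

df = k − 1 = 5 − 1 = 4

degrees of freedom = 4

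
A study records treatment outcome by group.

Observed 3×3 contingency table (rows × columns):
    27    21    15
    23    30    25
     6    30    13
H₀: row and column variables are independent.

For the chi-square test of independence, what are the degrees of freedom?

degrees of freedom = 4

df = (r−1)(c−1) = (3−1)·(3−1) = 4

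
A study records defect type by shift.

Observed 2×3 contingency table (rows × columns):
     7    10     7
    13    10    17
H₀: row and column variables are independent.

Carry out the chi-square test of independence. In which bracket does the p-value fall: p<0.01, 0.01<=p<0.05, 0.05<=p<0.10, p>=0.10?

Row totals [24, 40], col totals [20, 20, 24], n=64
χ² = (7−7.50)²/7.50 + (10−7.50)²/7.50 + (7−9.00)²/9.00 + (13−12.50)²/12.50 + (10−12.50)²/12.50 + (17−15.00)²/15.00 = 2.0978
df = 2
p-value (upper-tail) = 0.35033
→ bracket: p>=0.10

p-value bracket: p>=0.10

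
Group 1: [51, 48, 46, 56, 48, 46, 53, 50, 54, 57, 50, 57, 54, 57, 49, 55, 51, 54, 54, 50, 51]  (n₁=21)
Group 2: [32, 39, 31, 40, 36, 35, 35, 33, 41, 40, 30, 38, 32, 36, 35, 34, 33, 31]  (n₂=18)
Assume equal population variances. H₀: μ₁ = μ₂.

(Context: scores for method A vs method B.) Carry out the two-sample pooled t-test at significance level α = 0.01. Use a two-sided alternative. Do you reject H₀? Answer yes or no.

reject H₀: yes

x̄₁=51.952, s₁=3.500, n₁=21
x̄₂=35.056, s₂=3.404, n₂=18
s_p² = [20·3.500² + 17·3.404²]/37 = 11.9432
SE = √(s_p²·(1/21+1/18)) = 1.1101
t = (51.952−35.056)/1.1101 = 15.2216
df = 37
p-value (two-sided) = 0.00000
At α=0.01: p < α → reject H₀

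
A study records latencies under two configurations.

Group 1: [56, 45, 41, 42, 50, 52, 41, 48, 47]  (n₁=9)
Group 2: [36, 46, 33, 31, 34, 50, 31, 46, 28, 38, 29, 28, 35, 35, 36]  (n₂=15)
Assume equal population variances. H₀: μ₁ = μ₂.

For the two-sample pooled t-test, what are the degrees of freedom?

degrees of freedom = 22

df = n₁ + n₂ − 2 = 9 + 15 − 2 = 22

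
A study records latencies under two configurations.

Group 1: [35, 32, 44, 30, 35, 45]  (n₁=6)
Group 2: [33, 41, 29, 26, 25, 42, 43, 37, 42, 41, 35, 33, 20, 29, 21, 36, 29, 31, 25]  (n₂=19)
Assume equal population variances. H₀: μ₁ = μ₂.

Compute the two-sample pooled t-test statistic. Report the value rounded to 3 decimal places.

x̄₁=36.833, s₁=6.242, n₁=6
x̄₂=32.526, s₂=7.291, n₂=19
s_p² = [5·6.242² + 18·7.291²]/23 = 50.0683
SE = √(s_p²·(1/6+1/19)) = 3.3136
t = (36.833−32.526)/3.3136 = 1.2998
df = 23

test statistic = 1.300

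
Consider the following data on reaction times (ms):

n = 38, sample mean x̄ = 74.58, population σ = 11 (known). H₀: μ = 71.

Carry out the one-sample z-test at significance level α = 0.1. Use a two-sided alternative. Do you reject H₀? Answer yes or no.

SE = σ/√n = 11/√38 = 1.7844
z = (x̄−μ₀)/SE = (74.58−71)/1.7844 = 2.0062
p-value (two-sided) = 0.04483
At α=0.1: p < α → reject H₀

reject H₀: yes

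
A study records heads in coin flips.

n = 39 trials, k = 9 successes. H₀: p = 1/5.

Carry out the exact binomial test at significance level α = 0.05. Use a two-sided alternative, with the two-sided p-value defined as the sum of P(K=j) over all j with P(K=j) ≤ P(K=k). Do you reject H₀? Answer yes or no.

reject H₀: no

Exact binomial: n=39, k=9, p₀=1/5=0.2000
P(X=j) = C(n,j)·p₀^j·(1−p₀)^(n−j); p = Σ P(X=j) over j with P(X=j) ≤ P(X=9)
p-value (two-sided) = 0.68804
At α=0.05: p ≥ α → fail to reject H₀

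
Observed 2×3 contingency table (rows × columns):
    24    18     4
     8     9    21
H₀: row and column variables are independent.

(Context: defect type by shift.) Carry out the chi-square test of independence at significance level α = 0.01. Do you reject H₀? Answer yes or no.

Row totals [46, 38], col totals [32, 27, 25], n=84
χ² = (24−17.52)²/17.52 + (18−14.79)²/14.79 + (4−13.69)²/13.69 + (8−14.48)²/14.48 + (9−12.21)²/12.21 + (21−11.31)²/11.31 = 21.9976
df = 2
p-value (upper-tail) = 0.00002
At α=0.01: p < α → reject H₀

reject H₀: yes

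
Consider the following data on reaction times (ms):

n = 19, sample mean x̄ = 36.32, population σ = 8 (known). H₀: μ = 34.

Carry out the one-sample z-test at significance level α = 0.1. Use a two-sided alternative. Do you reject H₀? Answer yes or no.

reject H₀: no

SE = σ/√n = 8/√19 = 1.8353
z = (x̄−μ₀)/SE = (36.32−34)/1.8353 = 1.2641
p-value (two-sided) = 0.20620
At α=0.1: p ≥ α → fail to reject H₀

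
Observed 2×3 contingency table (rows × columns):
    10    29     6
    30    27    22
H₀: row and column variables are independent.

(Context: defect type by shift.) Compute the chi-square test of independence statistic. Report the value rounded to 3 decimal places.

Row totals [45, 79], col totals [40, 56, 28], n=124
χ² = (10−14.52)²/14.52 + (29−20.32)²/20.32 + (6−10.16)²/10.16 + (30−25.48)²/25.48 + (27−35.68)²/35.68 + (22−17.84)²/17.84 = 10.6958
df = 2

test statistic = 10.696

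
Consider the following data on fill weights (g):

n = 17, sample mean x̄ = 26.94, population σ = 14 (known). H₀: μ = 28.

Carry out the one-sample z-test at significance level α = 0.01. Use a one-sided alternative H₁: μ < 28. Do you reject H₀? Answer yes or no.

reject H₀: no

SE = σ/√n = 14/√17 = 3.3955
z = (x̄−μ₀)/SE = (26.94−28)/3.3955 = -0.3122
p-value (one-sided, H₁ less) = 0.37745
At α=0.01: p ≥ α → fail to reject H₀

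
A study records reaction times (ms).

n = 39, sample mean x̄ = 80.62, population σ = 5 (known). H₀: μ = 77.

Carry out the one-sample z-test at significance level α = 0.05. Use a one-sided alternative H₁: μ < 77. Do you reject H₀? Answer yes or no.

SE = σ/√n = 5/√39 = 0.8006
z = (x̄−μ₀)/SE = (80.62−77)/0.8006 = 4.5214
p-value (one-sided, H₁ less) = 1.00000
At α=0.05: p ≥ α → fail to reject H₀

reject H₀: no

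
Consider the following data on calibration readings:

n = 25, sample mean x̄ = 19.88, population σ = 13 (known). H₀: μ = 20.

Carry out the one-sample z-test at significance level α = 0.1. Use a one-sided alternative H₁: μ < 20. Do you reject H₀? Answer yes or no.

reject H₀: no

SE = σ/√n = 13/√25 = 2.6000
z = (x̄−μ₀)/SE = (19.88−20)/2.6000 = -0.0462
p-value (one-sided, H₁ less) = 0.48159
At α=0.1: p ≥ α → fail to reject H₀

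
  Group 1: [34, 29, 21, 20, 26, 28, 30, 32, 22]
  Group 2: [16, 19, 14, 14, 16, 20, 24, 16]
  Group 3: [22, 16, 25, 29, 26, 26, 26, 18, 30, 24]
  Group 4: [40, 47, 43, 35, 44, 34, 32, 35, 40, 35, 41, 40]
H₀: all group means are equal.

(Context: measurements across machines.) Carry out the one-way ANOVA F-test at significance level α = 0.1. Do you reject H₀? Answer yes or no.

reject H₀: yes

Group means [26.89, 17.38, 24.20, 38.83], grand mean 27.923
SSB = Σnᵢ(x̄ᵢ−x̄)² = 2466.739; SSW = ΣΣ(x−x̄ᵢ)² = 692.031
MSB = 2466.739/3 = 822.2462; MSW = 692.031/35 = 19.7723
F = MSB/MSW = 41.5858
df = (3, 35)
p-value (upper-tail) = 0.00000
At α=0.1: p < α → reject H₀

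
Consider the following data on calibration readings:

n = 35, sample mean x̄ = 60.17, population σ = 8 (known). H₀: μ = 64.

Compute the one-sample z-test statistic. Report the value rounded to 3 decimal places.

SE = σ/√n = 8/√35 = 1.3522
z = (x̄−μ₀)/SE = (60.17−64)/1.3522 = -2.8323

test statistic = -2.832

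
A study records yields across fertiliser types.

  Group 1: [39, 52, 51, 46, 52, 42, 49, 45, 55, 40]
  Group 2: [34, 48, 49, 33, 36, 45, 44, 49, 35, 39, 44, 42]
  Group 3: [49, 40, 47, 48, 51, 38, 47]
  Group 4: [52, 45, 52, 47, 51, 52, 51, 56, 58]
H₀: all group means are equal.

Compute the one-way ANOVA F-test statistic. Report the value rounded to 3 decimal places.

test statistic = 6.496

Group means [47.10, 41.50, 45.71, 51.56], grand mean 46.132
SSB = Σnᵢ(x̄ᵢ−x̄)² = 532.791; SSW = ΣΣ(x−x̄ᵢ)² = 929.551
MSB = 532.791/3 = 177.5971; MSW = 929.551/34 = 27.3397
F = MSB/MSW = 6.4959
df = (3, 34)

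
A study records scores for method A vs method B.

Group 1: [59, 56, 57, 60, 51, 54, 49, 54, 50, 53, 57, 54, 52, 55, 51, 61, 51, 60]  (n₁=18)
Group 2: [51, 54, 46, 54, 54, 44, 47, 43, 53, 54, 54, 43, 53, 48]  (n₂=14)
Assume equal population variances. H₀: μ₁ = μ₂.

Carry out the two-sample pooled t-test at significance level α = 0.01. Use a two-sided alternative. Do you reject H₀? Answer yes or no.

x̄₁=54.667, s₁=3.710, n₁=18
x̄₂=49.857, s₂=4.487, n₂=14
s_p² = [17·3.710² + 13·4.487²]/30 = 16.5238
SE = √(s_p²·(1/18+1/14)) = 1.4485
t = (54.667−49.857)/1.4485 = 3.3203
df = 30
p-value (two-sided) = 0.00237
At α=0.01: p < α → reject H₀

reject H₀: yes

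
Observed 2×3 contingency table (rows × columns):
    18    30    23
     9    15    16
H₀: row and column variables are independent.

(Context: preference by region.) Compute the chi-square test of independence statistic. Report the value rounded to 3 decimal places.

test statistic = 0.649

Row totals [71, 40], col totals [27, 45, 39], n=111
χ² = (18−17.27)²/17.27 + (30−28.78)²/28.78 + (23−24.95)²/24.95 + (9−9.73)²/9.73 + (15−16.22)²/16.22 + (16−14.05)²/14.05 = 0.6494
df = 2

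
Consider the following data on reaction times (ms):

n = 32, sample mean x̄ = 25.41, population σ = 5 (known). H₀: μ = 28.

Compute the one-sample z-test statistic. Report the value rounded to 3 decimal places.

SE = σ/√n = 5/√32 = 0.8839
z = (x̄−μ₀)/SE = (25.41−28)/0.8839 = -2.9303

test statistic = -2.930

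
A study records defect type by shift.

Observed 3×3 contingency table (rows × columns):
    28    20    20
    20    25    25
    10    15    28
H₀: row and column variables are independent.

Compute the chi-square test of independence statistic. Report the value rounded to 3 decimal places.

test statistic = 10.116

Row totals [68, 70, 53], col totals [58, 60, 73], n=191
χ² = (28−20.65)²/20.65 + (20−21.36)²/21.36 + (20−25.99)²/25.99 + (20−21.26)²/21.26 + (25−21.99)²/21.99 + (25−26.75)²/26.75 + (10−16.09)²/16.09 + (15−16.65)²/16.65 + (28−20.26)²/20.26 = 10.1164
df = 4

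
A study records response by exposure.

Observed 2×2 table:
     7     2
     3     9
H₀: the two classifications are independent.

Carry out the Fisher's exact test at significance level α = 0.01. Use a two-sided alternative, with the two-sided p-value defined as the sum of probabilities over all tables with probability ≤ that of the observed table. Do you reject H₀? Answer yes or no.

Margins: r₁=9, r₂=12, c₁=10, c₂=11, n=21
p_obs = C(9,7)·C(12,3)/C(21,10); sum pmf over tables with pmf ≤ p_obs
p-value (two-sided) = 0.02997
At α=0.01: p ≥ α → fail to reject H₀

reject H₀: no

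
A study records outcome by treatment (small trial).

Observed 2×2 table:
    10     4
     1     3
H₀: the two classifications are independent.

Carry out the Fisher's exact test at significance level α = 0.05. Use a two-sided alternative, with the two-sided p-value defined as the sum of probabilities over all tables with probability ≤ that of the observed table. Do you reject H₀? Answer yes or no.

reject H₀: no

Margins: r₁=14, r₂=4, c₁=11, c₂=7, n=18
p_obs = C(14,10)·C(4,1)/C(18,11); sum pmf over tables with pmf ≤ p_obs
p-value (two-sided) = 0.24510
At α=0.05: p ≥ α → fail to reject H₀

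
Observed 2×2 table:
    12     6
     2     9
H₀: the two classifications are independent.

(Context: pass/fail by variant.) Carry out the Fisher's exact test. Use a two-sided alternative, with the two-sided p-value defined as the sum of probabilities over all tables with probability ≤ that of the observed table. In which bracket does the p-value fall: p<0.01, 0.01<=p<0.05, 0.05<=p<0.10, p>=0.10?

Margins: r₁=18, r₂=11, c₁=14, c₂=15, n=29
p_obs = C(18,12)·C(11,2)/C(29,14); sum pmf over tables with pmf ≤ p_obs
p-value (two-sided) = 0.02094
→ bracket: 0.01<=p<0.05

p-value bracket: 0.01<=p<0.05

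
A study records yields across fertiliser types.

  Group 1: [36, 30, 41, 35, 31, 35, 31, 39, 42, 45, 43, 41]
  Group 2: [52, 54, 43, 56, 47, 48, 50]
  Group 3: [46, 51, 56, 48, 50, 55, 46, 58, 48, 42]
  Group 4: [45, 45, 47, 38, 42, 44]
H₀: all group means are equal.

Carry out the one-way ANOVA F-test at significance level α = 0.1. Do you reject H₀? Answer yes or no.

reject H₀: yes

Group means [37.42, 50.00, 50.00, 43.50], grand mean 44.571
SSB = Σnᵢ(x̄ᵢ−x̄)² = 1122.155; SSW = ΣΣ(x−x̄ᵢ)² = 686.417
MSB = 1122.155/3 = 374.0516; MSW = 686.417/31 = 22.1425
F = MSB/MSW = 16.8929
df = (3, 31)
p-value (upper-tail) = 0.00000
At α=0.1: p < α → reject H₀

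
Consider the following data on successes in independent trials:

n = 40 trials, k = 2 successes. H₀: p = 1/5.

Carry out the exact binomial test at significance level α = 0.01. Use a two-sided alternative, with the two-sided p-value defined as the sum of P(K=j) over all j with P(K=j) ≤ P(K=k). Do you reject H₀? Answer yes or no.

Exact binomial: n=40, k=2, p₀=1/5=0.2000
P(X=j) = C(n,j)·p₀^j·(1−p₀)^(n−j); p = Σ P(X=j) over j with P(X=j) ≤ P(X=2)
p-value (two-sided) = 0.01586
At α=0.01: p ≥ α → fail to reject H₀

reject H₀: no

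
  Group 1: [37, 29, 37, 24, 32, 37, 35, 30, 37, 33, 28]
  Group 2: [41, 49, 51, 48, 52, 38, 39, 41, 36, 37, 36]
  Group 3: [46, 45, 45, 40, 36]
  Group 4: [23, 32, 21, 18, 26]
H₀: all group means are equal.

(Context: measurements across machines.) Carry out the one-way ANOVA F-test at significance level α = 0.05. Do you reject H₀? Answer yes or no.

Group means [32.64, 42.55, 42.40, 24.00], grand mean 36.219
SSB = Σnᵢ(x̄ᵢ−x̄)² = 1518.996; SSW = ΣΣ(x−x̄ᵢ)² = 772.473
MSB = 1518.996/3 = 506.3320; MSW = 772.473/28 = 27.5883
F = MSB/MSW = 18.3531
df = (3, 28)
p-value (upper-tail) = 0.00000
At α=0.05: p < α → reject H₀

reject H₀: yes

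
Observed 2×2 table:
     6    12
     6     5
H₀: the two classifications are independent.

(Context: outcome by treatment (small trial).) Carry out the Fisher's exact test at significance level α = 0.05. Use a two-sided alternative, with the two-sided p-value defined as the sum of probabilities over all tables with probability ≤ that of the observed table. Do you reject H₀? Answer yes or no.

reject H₀: no

Margins: r₁=18, r₂=11, c₁=12, c₂=17, n=29
p_obs = C(18,6)·C(11,6)/C(29,12); sum pmf over tables with pmf ≤ p_obs
p-value (two-sided) = 0.43844
At α=0.05: p ≥ α → fail to reject H₀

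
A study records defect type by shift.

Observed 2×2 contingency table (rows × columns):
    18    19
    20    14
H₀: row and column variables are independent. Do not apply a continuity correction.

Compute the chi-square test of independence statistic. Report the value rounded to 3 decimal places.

Row totals [37, 34], col totals [38, 33], n=71
χ² = (18−19.80)²/19.80 + (19−17.20)²/17.20 + (20−18.20)²/18.20 + (14−15.80)²/15.80 = 0.7374
df = 1

test statistic = 0.737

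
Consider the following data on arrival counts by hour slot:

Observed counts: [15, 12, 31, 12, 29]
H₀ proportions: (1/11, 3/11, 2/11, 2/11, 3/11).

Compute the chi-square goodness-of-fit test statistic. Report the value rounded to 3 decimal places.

test statistic = 23.870

n = 99; E_i = n·p_i = [9.00, 27.00, 18.00, 18.00, 27.00]
χ² = (15−9.00)²/9.00 + (12−27.00)²/27.00 + (31−18.00)²/18.00 + (12−18.00)²/18.00 + (29−27.00)²/27.00 = 23.8704
df = 4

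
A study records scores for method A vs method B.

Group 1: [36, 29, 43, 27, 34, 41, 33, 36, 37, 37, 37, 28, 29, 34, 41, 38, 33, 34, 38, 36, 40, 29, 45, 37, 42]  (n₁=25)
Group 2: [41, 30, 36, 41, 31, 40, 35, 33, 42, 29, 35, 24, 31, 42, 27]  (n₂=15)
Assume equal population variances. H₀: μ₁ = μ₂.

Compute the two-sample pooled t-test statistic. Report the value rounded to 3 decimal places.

test statistic = 0.758

x̄₁=35.760, s₁=4.850, n₁=25
x̄₂=34.467, s₂=5.817, n₂=15
s_p² = [24·4.850² + 14·5.817²]/38 = 27.3235
SE = √(s_p²·(1/25+1/15)) = 1.7072
t = (35.760−34.467)/1.7072 = 0.7576
df = 38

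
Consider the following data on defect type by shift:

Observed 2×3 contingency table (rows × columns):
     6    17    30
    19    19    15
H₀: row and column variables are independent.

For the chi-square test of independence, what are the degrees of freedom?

df = (r−1)(c−1) = (2−1)·(3−1) = 2

degrees of freedom = 2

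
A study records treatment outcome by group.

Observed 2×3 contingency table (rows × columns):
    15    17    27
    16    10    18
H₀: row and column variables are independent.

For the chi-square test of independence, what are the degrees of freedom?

degrees of freedom = 2

df = (r−1)(c−1) = (2−1)·(3−1) = 2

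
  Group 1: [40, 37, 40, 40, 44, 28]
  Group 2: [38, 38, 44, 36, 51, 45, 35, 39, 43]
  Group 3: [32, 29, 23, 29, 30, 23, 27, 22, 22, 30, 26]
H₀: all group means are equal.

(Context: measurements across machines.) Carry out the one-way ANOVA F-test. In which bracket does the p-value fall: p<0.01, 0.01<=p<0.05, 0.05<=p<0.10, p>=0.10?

Group means [38.17, 41.00, 26.64], grand mean 34.269
SSB = Σnᵢ(x̄ᵢ−x̄)² = 1139.737; SSW = ΣΣ(x−x̄ᵢ)² = 493.379
MSB = 1139.737/2 = 569.8683; MSW = 493.379/23 = 21.4513
F = MSB/MSW = 26.5657
df = (2, 23)
p-value (upper-tail) = 0.00000
→ bracket: p<0.01

p-value bracket: p<0.01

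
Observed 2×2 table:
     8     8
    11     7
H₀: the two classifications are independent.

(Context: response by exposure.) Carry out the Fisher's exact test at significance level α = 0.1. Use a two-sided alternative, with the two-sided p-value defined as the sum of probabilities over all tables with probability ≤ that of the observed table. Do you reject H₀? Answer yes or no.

reject H₀: no

Margins: r₁=16, r₂=18, c₁=19, c₂=15, n=34
p_obs = C(16,8)·C(18,11)/C(34,19); sum pmf over tables with pmf ≤ p_obs
p-value (two-sided) = 0.73028
At α=0.1: p ≥ α → fail to reject H₀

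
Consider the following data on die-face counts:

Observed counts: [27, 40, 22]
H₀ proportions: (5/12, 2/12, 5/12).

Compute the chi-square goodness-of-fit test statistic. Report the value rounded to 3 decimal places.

test statistic = 51.575

n = 89; E_i = n·p_i = [37.08, 14.83, 37.08]
χ² = (27−37.08)²/37.08 + (40−14.83)²/14.83 + (22−37.08)²/37.08 = 51.5753
df = 2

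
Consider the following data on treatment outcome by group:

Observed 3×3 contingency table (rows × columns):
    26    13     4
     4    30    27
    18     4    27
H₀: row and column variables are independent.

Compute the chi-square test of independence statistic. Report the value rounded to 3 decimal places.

Row totals [43, 61, 49], col totals [48, 47, 58], n=153
χ² = (26−13.49)²/13.49 + (13−13.21)²/13.21 + (4−16.30)²/16.30 + (4−19.14)²/19.14 + (30−18.74)²/18.74 + (27−23.12)²/23.12 + (18−15.37)²/15.37 + (4−15.05)²/15.05 + (27−18.58)²/18.58 = 52.6624
df = 4

test statistic = 52.662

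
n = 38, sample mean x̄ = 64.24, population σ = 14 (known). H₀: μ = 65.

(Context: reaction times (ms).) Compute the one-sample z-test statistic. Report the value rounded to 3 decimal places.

SE = σ/√n = 14/√38 = 2.2711
z = (x̄−μ₀)/SE = (64.24−65)/2.2711 = -0.3346

test statistic = -0.335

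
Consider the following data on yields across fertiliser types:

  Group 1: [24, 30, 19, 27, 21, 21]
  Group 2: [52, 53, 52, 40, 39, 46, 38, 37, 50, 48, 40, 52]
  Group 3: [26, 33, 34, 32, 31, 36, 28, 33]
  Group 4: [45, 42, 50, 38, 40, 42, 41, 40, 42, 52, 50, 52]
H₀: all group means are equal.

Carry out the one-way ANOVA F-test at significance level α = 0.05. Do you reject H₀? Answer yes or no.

reject H₀: yes

Group means [23.67, 45.58, 31.62, 44.50], grand mean 38.842
SSB = Σnᵢ(x̄ᵢ−x̄)² = 2727.928; SSW = ΣΣ(x−x̄ᵢ)² = 889.125
MSB = 2727.928/3 = 909.3092; MSW = 889.125/34 = 26.1507
F = MSB/MSW = 34.7718
df = (3, 34)
p-value (upper-tail) = 0.00000
At α=0.05: p < α → reject H₀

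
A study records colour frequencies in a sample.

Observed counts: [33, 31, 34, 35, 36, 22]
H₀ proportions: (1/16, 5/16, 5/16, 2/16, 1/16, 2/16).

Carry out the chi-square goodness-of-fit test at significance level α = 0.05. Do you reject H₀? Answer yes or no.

reject H₀: yes

n = 191; E_i = n·p_i = [11.94, 59.69, 59.69, 23.88, 11.94, 23.88]
χ² = (33−11.94)²/11.94 + (31−59.69)²/59.69 + (34−59.69)²/59.69 + (35−23.88)²/23.88 + (36−11.94)²/11.94 + (22−23.88)²/23.88 = 115.8398
df = 5
p-value (upper-tail) = 0.00000
At α=0.05: p < α → reject H₀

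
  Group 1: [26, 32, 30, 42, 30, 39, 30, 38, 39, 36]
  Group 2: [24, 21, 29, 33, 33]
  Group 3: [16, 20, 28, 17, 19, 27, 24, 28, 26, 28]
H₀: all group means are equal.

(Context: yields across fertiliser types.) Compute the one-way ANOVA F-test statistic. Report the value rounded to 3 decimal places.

Group means [34.20, 28.00, 23.30], grand mean 28.600
SSB = Σnᵢ(x̄ᵢ−x̄)² = 596.300; SSW = ΣΣ(x−x̄ᵢ)² = 575.700
MSB = 596.300/2 = 298.1500; MSW = 575.700/22 = 26.1682
F = MSB/MSW = 11.3936
df = (2, 22)

test statistic = 11.394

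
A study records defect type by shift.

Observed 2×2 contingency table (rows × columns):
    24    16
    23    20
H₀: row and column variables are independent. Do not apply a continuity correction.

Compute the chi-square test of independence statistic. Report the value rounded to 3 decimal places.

Row totals [40, 43], col totals [47, 36], n=83
χ² = (24−22.65)²/22.65 + (16−17.35)²/17.35 + (23−24.35)²/24.35 + (20−18.65)²/18.65 = 0.3578
df = 1

test statistic = 0.358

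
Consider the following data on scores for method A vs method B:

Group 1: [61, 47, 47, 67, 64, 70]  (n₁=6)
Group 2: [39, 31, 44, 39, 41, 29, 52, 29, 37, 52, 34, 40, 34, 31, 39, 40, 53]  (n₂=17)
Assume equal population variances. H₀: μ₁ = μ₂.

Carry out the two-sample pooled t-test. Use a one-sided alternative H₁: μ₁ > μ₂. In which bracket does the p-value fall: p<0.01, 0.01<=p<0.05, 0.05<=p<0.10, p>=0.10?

x̄₁=59.333, s₁=10.013, n₁=6
x̄₂=39.059, s₂=7.693, n₂=17
s_p² = [5·10.013² + 16·7.693²]/21 = 68.9655
SE = √(s_p²·(1/6+1/17)) = 3.9435
t = (59.333−39.059)/3.9435 = 5.1413
df = 21
p-value (one-sided, H₁ greater) = 0.00002
→ bracket: p<0.01

p-value bracket: p<0.01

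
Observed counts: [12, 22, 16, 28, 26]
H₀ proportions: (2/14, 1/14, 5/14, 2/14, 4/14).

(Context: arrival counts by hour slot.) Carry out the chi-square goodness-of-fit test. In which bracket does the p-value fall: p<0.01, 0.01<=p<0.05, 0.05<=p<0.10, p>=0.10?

p-value bracket: p<0.01

n = 104; E_i = n·p_i = [14.86, 7.43, 37.14, 14.86, 29.71]
χ² = (12−14.86)²/14.86 + (22−7.43)²/7.43 + (16−37.14)²/37.14 + (28−14.86)²/14.86 + (26−29.71)²/29.71 = 53.2577
df = 4
p-value (upper-tail) = 0.00000
→ bracket: p<0.01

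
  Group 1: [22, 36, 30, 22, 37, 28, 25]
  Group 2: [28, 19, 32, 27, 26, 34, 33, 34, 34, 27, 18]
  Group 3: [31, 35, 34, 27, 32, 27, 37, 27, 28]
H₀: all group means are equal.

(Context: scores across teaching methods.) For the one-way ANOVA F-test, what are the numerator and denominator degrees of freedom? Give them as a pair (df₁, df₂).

degrees of freedom = [2, 24]

k = 3 groups, N = 27 total
df = (k−1, N−k) = (3−1, 27−3) = (2, 24)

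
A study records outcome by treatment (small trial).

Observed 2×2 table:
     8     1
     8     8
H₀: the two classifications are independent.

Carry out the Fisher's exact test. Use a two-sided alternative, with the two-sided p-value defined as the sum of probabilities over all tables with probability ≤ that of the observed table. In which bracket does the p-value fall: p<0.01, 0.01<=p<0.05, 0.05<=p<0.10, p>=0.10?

Margins: r₁=9, r₂=16, c₁=16, c₂=9, n=25
p_obs = C(9,8)·C(16,8)/C(25,16); sum pmf over tables with pmf ≤ p_obs
p-value (two-sided) = 0.08751
→ bracket: 0.05<=p<0.10

p-value bracket: 0.05<=p<0.10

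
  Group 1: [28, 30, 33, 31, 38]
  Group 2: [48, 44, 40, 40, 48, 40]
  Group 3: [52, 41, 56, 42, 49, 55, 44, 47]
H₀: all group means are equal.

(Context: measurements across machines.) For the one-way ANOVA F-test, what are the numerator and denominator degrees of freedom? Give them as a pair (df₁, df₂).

degrees of freedom = [2, 16]

k = 3 groups, N = 19 total
df = (k−1, N−k) = (3−1, 19−3) = (2, 16)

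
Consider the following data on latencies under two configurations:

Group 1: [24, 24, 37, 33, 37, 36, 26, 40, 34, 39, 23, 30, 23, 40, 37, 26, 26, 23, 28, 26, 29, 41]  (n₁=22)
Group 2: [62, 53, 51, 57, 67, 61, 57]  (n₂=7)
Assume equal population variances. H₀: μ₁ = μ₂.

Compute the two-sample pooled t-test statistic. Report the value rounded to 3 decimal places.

x̄₁=31.000, s₁=6.459, n₁=22
x̄₂=58.286, s₂=5.499, n₂=7
s_p² = [21·6.459² + 6·5.499²]/27 = 39.1640
SE = √(s_p²·(1/22+1/7)) = 2.7157
t = (31.000−58.286)/2.7157 = -10.0474
df = 27

test statistic = -10.047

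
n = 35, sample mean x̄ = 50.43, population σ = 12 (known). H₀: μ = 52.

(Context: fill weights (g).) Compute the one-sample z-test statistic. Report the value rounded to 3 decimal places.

test statistic = -0.774

SE = σ/√n = 12/√35 = 2.0284
z = (x̄−μ₀)/SE = (50.43−52)/2.0284 = -0.7740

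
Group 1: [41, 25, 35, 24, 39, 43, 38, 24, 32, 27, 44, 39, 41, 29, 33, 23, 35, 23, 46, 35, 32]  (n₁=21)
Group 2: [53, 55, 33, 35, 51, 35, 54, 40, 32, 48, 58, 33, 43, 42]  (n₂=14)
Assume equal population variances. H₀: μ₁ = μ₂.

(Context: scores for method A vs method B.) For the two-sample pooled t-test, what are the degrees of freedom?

degrees of freedom = 33

df = n₁ + n₂ − 2 = 21 + 14 − 2 = 33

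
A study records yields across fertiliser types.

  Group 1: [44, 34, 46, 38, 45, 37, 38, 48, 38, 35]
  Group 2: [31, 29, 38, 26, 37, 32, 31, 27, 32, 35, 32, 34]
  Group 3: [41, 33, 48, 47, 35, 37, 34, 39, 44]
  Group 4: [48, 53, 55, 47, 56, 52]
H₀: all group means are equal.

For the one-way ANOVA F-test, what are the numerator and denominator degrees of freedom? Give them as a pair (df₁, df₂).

k = 4 groups, N = 37 total
df = (k−1, N−k) = (4−1, 37−4) = (3, 33)

degrees of freedom = [3, 33]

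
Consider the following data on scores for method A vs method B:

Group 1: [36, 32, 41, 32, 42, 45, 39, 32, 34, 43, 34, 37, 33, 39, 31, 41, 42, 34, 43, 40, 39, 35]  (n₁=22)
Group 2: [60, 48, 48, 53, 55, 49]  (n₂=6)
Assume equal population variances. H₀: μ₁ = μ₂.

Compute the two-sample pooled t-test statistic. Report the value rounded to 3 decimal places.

x̄₁=37.455, s₁=4.329, n₁=22
x̄₂=52.167, s₂=4.792, n₂=6
s_p² = [21·4.329² + 5·4.792²]/26 = 19.5495
SE = √(s_p²·(1/22+1/6)) = 2.0364
t = (37.455−52.167)/2.0364 = -7.2246
df = 26

test statistic = -7.225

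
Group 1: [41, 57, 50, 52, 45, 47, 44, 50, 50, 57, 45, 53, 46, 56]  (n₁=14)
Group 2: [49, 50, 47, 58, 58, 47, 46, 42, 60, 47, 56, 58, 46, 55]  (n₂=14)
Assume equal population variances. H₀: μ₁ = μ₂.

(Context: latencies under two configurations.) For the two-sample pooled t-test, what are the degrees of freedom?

degrees of freedom = 26

df = n₁ + n₂ − 2 = 14 + 14 − 2 = 26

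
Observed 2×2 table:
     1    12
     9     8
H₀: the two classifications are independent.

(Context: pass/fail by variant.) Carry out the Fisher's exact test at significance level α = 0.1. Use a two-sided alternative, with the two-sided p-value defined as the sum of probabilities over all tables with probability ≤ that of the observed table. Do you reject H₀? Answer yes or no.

Margins: r₁=13, r₂=17, c₁=10, c₂=20, n=30
p_obs = C(13,1)·C(17,9)/C(30,10); sum pmf over tables with pmf ≤ p_obs
p-value (two-sided) = 0.01741
At α=0.1: p < α → reject H₀

reject H₀: yes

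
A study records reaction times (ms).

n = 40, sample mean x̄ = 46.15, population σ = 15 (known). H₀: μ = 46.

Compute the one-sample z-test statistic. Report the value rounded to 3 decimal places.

test statistic = 0.063

SE = σ/√n = 15/√40 = 2.3717
z = (x̄−μ₀)/SE = (46.15−46)/2.3717 = 0.0632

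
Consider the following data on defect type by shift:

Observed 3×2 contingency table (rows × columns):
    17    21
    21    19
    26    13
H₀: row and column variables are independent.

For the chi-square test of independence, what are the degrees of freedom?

df = (r−1)(c−1) = (3−1)·(2−1) = 2

degrees of freedom = 2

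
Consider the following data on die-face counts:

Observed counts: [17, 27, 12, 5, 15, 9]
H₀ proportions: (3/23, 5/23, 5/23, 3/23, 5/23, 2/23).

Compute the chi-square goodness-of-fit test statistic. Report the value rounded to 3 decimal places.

n = 85; E_i = n·p_i = [11.09, 18.48, 18.48, 11.09, 18.48, 7.39]
χ² = (17−11.09)²/11.09 + (27−18.48)²/18.48 + (12−18.48)²/18.48 + (5−11.09)²/11.09 + (15−18.48)²/18.48 + (9−7.39)²/7.39 = 13.7016
df = 5

test statistic = 13.702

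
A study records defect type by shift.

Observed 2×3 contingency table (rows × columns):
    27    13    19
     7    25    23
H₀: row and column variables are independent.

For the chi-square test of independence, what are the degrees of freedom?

df = (r−1)(c−1) = (2−1)·(3−1) = 2

degrees of freedom = 2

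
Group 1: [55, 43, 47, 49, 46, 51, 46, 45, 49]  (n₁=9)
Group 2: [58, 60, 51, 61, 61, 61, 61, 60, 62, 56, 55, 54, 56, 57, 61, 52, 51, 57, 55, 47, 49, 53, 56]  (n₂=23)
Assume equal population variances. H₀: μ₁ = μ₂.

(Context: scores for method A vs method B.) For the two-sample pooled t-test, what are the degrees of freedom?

df = n₁ + n₂ − 2 = 9 + 23 − 2 = 30

degrees of freedom = 30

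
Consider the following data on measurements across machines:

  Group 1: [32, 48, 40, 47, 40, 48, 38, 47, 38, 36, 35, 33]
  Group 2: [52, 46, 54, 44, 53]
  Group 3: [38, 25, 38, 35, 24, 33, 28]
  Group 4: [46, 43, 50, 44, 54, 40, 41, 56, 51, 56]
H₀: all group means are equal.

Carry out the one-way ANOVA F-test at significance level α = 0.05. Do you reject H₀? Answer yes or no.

reject H₀: yes

Group means [40.17, 49.80, 31.57, 48.10], grand mean 42.147
SSB = Σnᵢ(x̄ᵢ−x̄)² = 1477.184; SSW = ΣΣ(x−x̄ᵢ)² = 1013.081
MSB = 1477.184/3 = 492.3946; MSW = 1013.081/30 = 33.7694
F = MSB/MSW = 14.5811
df = (3, 30)
p-value (upper-tail) = 0.00000
At α=0.05: p < α → reject H₀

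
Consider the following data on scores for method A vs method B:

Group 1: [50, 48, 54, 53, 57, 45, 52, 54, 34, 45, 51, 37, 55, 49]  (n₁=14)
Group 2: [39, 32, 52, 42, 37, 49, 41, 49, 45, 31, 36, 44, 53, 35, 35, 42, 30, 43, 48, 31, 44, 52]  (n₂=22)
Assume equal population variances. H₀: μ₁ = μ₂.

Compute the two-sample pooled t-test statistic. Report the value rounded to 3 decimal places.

test statistic = 3.099

x̄₁=48.857, s₁=6.689, n₁=14
x̄₂=41.364, s₂=7.300, n₂=22
s_p² = [13·6.689² + 21·7.300²]/34 = 50.0237
SE = √(s_p²·(1/14+1/22)) = 2.4180
t = (48.857−41.364)/2.4180 = 3.0990
df = 34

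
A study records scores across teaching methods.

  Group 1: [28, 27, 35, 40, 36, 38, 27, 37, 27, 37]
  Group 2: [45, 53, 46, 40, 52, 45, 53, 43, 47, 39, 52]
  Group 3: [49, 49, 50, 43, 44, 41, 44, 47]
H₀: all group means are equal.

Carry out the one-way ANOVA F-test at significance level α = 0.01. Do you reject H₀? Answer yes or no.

reject H₀: yes

Group means [33.20, 46.82, 45.88], grand mean 41.862
SSB = Σnᵢ(x̄ᵢ−x̄)² = 1149.337; SSW = ΣΣ(x−x̄ᵢ)² = 588.111
MSB = 1149.337/2 = 574.6685; MSW = 588.111/26 = 22.6197
F = MSB/MSW = 25.4057
df = (2, 26)
p-value (upper-tail) = 0.00000
At α=0.01: p < α → reject H₀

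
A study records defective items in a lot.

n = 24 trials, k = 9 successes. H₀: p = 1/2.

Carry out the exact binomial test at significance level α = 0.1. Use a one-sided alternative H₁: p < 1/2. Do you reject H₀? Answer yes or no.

reject H₀: no

Exact binomial: n=24, k=9, p₀=1/2=0.5000
P(X≤9) from Σ C(n,i)·p₀^i·(1−p₀)^(n−i)
p-value (one-sided, H₁ less) = 0.15373
At α=0.1: p ≥ α → fail to reject H₀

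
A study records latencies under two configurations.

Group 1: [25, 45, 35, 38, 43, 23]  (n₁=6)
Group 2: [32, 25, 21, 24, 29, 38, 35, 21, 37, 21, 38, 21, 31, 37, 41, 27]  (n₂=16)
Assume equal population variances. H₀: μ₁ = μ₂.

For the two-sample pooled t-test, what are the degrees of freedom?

degrees of freedom = 20

df = n₁ + n₂ − 2 = 6 + 16 − 2 = 20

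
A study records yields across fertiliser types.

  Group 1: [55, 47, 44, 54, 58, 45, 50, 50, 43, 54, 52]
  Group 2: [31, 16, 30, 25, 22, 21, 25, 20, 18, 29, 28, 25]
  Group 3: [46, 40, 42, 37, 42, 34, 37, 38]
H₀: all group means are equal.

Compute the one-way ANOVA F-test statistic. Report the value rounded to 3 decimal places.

test statistic = 91.590

Group means [50.18, 24.17, 39.50], grand mean 37.355
SSB = Σnᵢ(x̄ᵢ−x̄)² = 3933.794; SSW = ΣΣ(x−x̄ᵢ)² = 601.303
MSB = 3933.794/2 = 1966.8969; MSW = 601.303/28 = 21.4751
F = MSB/MSW = 91.5896
df = (2, 28)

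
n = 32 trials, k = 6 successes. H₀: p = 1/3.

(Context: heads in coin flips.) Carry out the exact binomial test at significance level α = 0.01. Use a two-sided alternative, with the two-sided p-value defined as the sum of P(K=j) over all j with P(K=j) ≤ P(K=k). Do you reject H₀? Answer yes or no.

reject H₀: no

Exact binomial: n=32, k=6, p₀=1/3=0.3333
P(X=j) = C(n,j)·p₀^j·(1−p₀)^(n−j); p = Σ P(X=j) over j with P(X=j) ≤ P(X=6)
p-value (two-sided) = 0.09203
At α=0.01: p ≥ α → fail to reject H₀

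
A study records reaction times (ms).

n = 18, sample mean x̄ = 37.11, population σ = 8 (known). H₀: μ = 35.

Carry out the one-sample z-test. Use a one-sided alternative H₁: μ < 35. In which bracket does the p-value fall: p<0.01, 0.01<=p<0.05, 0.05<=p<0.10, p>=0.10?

SE = σ/√n = 8/√18 = 1.8856
z = (x̄−μ₀)/SE = (37.11−35)/1.8856 = 1.1190
p-value (one-sided, H₁ less) = 0.86843
→ bracket: p>=0.10

p-value bracket: p>=0.10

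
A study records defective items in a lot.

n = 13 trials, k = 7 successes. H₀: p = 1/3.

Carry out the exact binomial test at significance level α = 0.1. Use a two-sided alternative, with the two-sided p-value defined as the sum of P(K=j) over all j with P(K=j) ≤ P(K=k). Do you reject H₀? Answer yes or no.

Exact binomial: n=13, k=7, p₀=1/3=0.3333
P(X=j) = C(n,j)·p₀^j·(1−p₀)^(n−j); p = Σ P(X=j) over j with P(X=j) ≤ P(X=7)
p-value (two-sided) = 0.14208
At α=0.1: p ≥ α → fail to reject H₀

reject H₀: no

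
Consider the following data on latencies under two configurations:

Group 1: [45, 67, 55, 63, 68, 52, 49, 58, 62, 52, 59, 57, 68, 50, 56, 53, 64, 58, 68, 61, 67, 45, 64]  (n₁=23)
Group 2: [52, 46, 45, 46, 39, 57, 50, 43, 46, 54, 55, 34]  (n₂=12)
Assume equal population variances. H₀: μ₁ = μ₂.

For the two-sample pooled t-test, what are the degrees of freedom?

df = n₁ + n₂ − 2 = 23 + 12 − 2 = 33

degrees of freedom = 33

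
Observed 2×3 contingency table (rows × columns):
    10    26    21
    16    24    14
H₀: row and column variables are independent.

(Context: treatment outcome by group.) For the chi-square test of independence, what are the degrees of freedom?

degrees of freedom = 2

df = (r−1)(c−1) = (2−1)·(3−1) = 2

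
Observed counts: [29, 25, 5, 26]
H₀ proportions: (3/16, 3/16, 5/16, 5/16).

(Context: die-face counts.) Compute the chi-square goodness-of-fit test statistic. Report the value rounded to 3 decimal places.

n = 85; E_i = n·p_i = [15.94, 15.94, 26.56, 26.56]
χ² = (29−15.94)²/15.94 + (25−15.94)²/15.94 + (5−26.56)²/26.56 + (26−26.56)²/26.56 = 33.3749
df = 3

test statistic = 33.375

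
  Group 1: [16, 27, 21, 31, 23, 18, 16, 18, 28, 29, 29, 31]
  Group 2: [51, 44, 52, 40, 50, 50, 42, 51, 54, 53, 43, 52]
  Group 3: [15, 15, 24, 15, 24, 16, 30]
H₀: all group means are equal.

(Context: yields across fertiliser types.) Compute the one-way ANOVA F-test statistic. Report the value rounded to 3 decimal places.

test statistic = 82.350

Group means [23.92, 48.50, 19.86], grand mean 32.516
SSB = Σnᵢ(x̄ᵢ−x̄)² = 5074.968; SSW = ΣΣ(x−x̄ᵢ)² = 862.774
MSB = 5074.968/2 = 2537.4841; MSW = 862.774/28 = 30.8134
F = MSB/MSW = 82.3502
df = (2, 28)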